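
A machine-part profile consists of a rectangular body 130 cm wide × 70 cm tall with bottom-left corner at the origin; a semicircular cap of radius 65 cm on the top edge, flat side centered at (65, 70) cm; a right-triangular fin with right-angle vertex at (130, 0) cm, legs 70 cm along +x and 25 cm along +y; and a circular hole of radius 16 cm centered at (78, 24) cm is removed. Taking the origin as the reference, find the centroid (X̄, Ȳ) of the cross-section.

X̄ = 69.23 cm, Ȳ = 60.36 cm

rectangular body: A = 130 × 70 = 9100.00, centroid at (65.00, 35.00).
semicircular top: A = ½π·65² = 6636.61, centroid at (65.00, 97.59).
triangular fin: A = ½·70·25 = 875.00, centroid at (153.33, 8.33).
hole: A = −π·16² = -804.25, centroid at (78.00, 24.00).
ΣA = 15807.37 cm², ΣAX̄ = 1094315.29 cm³, ΣAȲ = 954136.07 cm³.
X̄ = 1094315.29/15807.37 = 69.23 cm; Ȳ = 954136.07/15807.37 = 60.36 cm.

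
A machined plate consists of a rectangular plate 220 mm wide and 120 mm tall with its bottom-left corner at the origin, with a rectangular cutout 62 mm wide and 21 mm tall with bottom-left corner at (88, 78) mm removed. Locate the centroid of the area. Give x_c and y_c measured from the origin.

plate: A = 220 × 120 = 26400.00, centroid at (110.00, 60.00).
hole: A = −(62 × 21) = -1302.00, centroid at (119.00, 88.50).
ΣA = 25098.00 mm², ΣAx_c = 2749062.00 mm³, ΣAy_c = 1468773.00 mm³.
x_c = 2749062.00/25098.00 = 109.53 mm; y_c = 1468773.00/25098.00 = 58.52 mm.

x_c = 109.53 mm, y_c = 58.52 mm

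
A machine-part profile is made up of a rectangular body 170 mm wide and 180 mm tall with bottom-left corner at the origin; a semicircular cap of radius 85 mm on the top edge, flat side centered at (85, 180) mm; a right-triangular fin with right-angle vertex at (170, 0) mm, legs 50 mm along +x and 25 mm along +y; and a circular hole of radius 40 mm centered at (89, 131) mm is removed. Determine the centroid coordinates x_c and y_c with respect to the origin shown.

x_c = 86.16 mm, y_c = 121.26 mm

rectangular body: A = 170 × 180 = 30600.00, centroid at (85.00, 90.00).
semicircular top: A = ½π·85² = 11349.00, centroid at (85.00, 216.08).
triangular fin: A = ½·50·25 = 625.00, centroid at (186.67, 8.33).
hole: A = −π·40² = -5026.55, centroid at (89.00, 131.00).
ΣA = 37547.46 mm², ΣAx_c = 3234969.17 mm³, ΣAy_c = 4552967.80 mm³.
x_c = 3234969.17/37547.46 = 86.16 mm; y_c = 4552967.80/37547.46 = 121.26 mm.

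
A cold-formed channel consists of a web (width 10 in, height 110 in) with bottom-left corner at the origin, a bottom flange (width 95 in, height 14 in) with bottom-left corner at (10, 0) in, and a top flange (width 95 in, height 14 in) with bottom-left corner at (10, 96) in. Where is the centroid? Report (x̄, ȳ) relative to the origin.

web: A = 10 × 110 = 1100.00, centroid at (5.00, 55.00).
bottom flange: A = 95 × 14 = 1330.00, centroid at (57.50, 7.00).
top flange: A = 95 × 14 = 1330.00, centroid at (57.50, 103.00).
ΣA = 3760.00 in², ΣAx̄ = 158450.00 in³, ΣAȳ = 206800.00 in³.
x̄ = 158450.00/3760.00 = 42.14 in; ȳ = 206800.00/3760.00 = 55.00 in.

x̄ = 42.14 in, ȳ = 55.00 in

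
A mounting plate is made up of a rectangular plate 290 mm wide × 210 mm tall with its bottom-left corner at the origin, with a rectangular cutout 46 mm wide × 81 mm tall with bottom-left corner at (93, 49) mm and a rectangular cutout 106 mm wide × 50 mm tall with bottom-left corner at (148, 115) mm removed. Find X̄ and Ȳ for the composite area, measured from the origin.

X̄ = 141.36 mm, Ȳ = 102.54 mm

plate: A = 290 × 210 = 60900.00, centroid at (145.00, 105.00).
hole 1: A = −(46 × 81) = -3726.00, centroid at (116.00, 89.50).
hole 2: A = −(106 × 50) = -5300.00, centroid at (201.00, 140.00).
ΣA = 51874.00 mm²
ΣAX̄ = (60900.00)(145.00) + (-3726.00)(116.00) + (-5300.00)(201.00) = 7332984.00 mm³
ΣAȲ = (60900.00)(105.00) + (-3726.00)(89.50) + (-5300.00)(140.00) = 5319023.00 mm³
X̄ = 7332984.00 / 51874.00 = 141.36 mm
Ȳ = 5319023.00 / 51874.00 = 102.54 mm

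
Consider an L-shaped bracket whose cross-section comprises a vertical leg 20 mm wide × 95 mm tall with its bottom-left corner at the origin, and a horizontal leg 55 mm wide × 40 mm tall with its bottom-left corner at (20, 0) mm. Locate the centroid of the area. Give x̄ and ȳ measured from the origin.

x̄ = 30.12 mm, ȳ = 32.74 mm

Part | A | x̄ᵢ | ȳᵢ | A·x̄ᵢ | A·ȳᵢ
vertical leg | 1900.00 | 10.00 | 47.50 | 19000.00 | 90250.00
horizontal leg | 2200.00 | 47.50 | 20.00 | 104500.00 | 44000.00
Σ | 4100.00 |  |  | 123500.00 | 134250.00
x̄ = 123500.00 / 4100.00 = 30.12 mm
ȳ = 134250.00 / 4100.00 = 32.74 mm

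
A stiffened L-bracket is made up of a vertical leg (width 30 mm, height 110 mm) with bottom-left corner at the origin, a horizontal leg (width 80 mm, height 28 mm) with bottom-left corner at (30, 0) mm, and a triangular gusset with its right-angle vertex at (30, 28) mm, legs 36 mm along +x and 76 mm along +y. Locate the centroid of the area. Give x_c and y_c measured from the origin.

x_c = 38.18 mm, y_c = 41.38 mm

Part | A | x̄ᵢ | ȳᵢ | A·x̄ᵢ | A·ȳᵢ
vertical leg | 3300.00 | 15.00 | 55.00 | 49500.00 | 181500.00
horizontal leg | 2240.00 | 70.00 | 14.00 | 156800.00 | 31360.00
gusset | 1368.00 | 42.00 | 53.33 | 57456.00 | 72960.00
Σ | 6908.00 |  |  | 263756.00 | 285820.00
x_c = 263756.00 / 6908.00 = 38.18 mm
y_c = 285820.00 / 6908.00 = 41.38 mm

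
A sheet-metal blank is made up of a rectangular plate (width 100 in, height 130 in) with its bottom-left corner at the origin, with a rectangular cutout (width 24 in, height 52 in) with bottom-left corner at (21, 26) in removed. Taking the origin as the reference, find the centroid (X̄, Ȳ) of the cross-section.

X̄ = 51.81 in, Ȳ = 66.38 in

plate: A = 100 × 130 = 13000.00, centroid at (50.00, 65.00).
hole: A = −(24 × 52) = -1248.00, centroid at (33.00, 52.00).
ΣA = 11752.00 in²
ΣAX̄ = (13000.00)(50.00) + (-1248.00)(33.00) = 608816.00 in³
ΣAȲ = (13000.00)(65.00) + (-1248.00)(52.00) = 780104.00 in³
X̄ = 608816.00 / 11752.00 = 51.81 in
Ȳ = 780104.00 / 11752.00 = 66.38 in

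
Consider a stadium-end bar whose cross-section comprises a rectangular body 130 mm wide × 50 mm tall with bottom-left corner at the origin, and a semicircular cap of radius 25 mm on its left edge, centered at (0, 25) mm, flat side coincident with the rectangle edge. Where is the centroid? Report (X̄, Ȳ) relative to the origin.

rectangular body: A = 130 × 50 = 6500.00, centroid at (65.00, 25.00).
semicircular end: A = ½π·25² = 981.75, centroid at (-10.61, 25.00).
ΣA = 7481.75 mm², ΣAX̄ = 412083.33 mm³, ΣAȲ = 187043.69 mm³.
X̄ = 412083.33/7481.75 = 55.08 mm; Ȳ = 187043.69/7481.75 = 25.00 mm.

X̄ = 55.08 mm, Ȳ = 25.00 mm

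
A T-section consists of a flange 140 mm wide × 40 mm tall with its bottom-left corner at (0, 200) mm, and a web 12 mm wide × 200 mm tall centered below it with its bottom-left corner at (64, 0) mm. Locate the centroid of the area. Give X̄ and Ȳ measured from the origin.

web: A = 12 × 200 = 2400.00, centroid at (70.00, 100.00).
flange: A = 140 × 40 = 5600.00, centroid at (70.00, 220.00).
ΣA = 8000.00 mm²
ΣAX̄ = (2400.00)(70.00) + (5600.00)(70.00) = 560000.00 mm³
ΣAȲ = (2400.00)(100.00) + (5600.00)(220.00) = 1472000.00 mm³
X̄ = 560000.00 / 8000.00 = 70.00 mm
Ȳ = 1472000.00 / 8000.00 = 184.00 mm

X̄ = 70.00 mm, Ȳ = 184.00 mm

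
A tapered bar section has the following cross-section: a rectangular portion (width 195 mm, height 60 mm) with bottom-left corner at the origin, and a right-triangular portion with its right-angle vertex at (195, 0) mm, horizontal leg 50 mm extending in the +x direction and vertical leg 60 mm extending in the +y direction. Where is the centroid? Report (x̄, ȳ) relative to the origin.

rectangular portion: A = 195 × 60 = 11700.00, centroid at (97.50, 30.00).
triangular portion: A = ½·50·60 = 1500.00, centroid at (211.67, 20.00).
ΣA = 13200.00 mm², ΣAx̄ = 1458250.00 mm³, ΣAȳ = 381000.00 mm³.
x̄ = 1458250.00/13200.00 = 110.47 mm; ȳ = 381000.00/13200.00 = 28.86 mm.

x̄ = 110.47 mm, ȳ = 28.86 mm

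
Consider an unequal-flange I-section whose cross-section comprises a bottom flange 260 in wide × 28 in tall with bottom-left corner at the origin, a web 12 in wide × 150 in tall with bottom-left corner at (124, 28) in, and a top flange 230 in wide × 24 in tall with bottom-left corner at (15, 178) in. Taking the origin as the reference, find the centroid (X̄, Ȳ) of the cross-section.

X̄ = 130.00 in, Ȳ = 91.52 in

bottom flange: A = 260 × 28 = 7280.00, centroid at (130.00, 14.00).
web: A = 12 × 150 = 1800.00, centroid at (130.00, 103.00).
top flange: A = 230 × 24 = 5520.00, centroid at (130.00, 190.00).
ΣA = 14600.00 in², ΣAX̄ = 1898000.00 in³, ΣAȲ = 1336120.00 in³.
X̄ = 1898000.00/14600.00 = 130.00 in; Ȳ = 1336120.00/14600.00 = 91.52 in.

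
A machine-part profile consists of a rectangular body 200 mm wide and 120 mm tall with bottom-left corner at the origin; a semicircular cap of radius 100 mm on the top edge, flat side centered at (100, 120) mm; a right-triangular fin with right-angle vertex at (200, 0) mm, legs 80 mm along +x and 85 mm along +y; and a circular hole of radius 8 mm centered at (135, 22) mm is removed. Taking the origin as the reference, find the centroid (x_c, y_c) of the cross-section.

Part | A | x̄ᵢ | ȳᵢ | A·x̄ᵢ | A·ȳᵢ
rectangular body | 24000.00 | 100.00 | 60.00 | 2400000.00 | 1440000.00
semicircular top | 15707.96 | 100.00 | 162.44 | 1570796.33 | 2551622.26
triangular fin | 3400.00 | 226.67 | 28.33 | 770666.67 | 96333.33
hole | -201.06 | 135.00 | 22.00 | -27143.36 | -4423.36
Σ | 42906.90 |  |  | 4714319.63 | 4083532.23
x_c = 4714319.63 / 42906.90 = 109.87 mm
y_c = 4083532.23 / 42906.90 = 95.17 mm

x_c = 109.87 mm, y_c = 95.17 mm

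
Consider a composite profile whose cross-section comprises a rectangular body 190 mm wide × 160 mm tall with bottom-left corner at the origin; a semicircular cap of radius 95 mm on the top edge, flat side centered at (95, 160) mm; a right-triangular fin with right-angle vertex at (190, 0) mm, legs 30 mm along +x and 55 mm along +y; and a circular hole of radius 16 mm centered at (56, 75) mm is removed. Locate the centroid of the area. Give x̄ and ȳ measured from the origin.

x̄ = 97.65 mm, ȳ = 117.20 mm

rectangular body: A = 190 × 160 = 30400.00, centroid at (95.00, 80.00).
semicircular top: A = ½π·95² = 14176.44, centroid at (95.00, 200.32).
triangular fin: A = ½·30·55 = 825.00, centroid at (200.00, 18.33).
hole: A = −π·16² = -804.25, centroid at (56.00, 75.00).
ΣA = 44597.19 mm²
ΣAx̄ = (30400.00)(95.00) + (14176.44)(95.00) + (825.00)(200.00) + (-804.25)(56.00) = 4354723.63 mm³
ΣAȳ = (30400.00)(80.00) + (14176.44)(200.32) + (825.00)(18.33) + (-804.25)(75.00) = 5226619.65 mm³
x̄ = 4354723.63 / 44597.19 = 97.65 mm
ȳ = 5226619.65 / 44597.19 = 117.20 mm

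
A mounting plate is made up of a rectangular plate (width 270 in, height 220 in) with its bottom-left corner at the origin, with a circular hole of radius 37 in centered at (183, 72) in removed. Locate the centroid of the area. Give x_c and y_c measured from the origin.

plate: A = 270 × 220 = 59400.00, centroid at (135.00, 110.00).
hole: A = −π·37² = -4300.84, centroid at (183.00, 72.00).
ΣA = 55099.16 in², ΣAx_c = 7231946.22 in³, ΣAy_c = 6224339.50 in³.
x_c = 7231946.22/55099.16 = 131.25 in; y_c = 6224339.50/55099.16 = 112.97 in.

x_c = 131.25 in, y_c = 112.97 in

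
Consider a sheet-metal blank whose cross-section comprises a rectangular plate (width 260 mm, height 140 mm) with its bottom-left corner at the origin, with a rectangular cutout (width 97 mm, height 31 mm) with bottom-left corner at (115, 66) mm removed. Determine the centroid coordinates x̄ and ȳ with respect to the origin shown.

x̄ = 126.98 mm, ȳ = 68.96 mm

plate: A = 260 × 140 = 36400.00, centroid at (130.00, 70.00).
hole: A = −(97 × 31) = -3007.00, centroid at (163.50, 81.50).
ΣA = 33393.00 mm², ΣAx̄ = 4240355.50 mm³, ΣAȳ = 2302929.50 mm³.
x̄ = 4240355.50/33393.00 = 126.98 mm; ȳ = 2302929.50/33393.00 = 68.96 mm.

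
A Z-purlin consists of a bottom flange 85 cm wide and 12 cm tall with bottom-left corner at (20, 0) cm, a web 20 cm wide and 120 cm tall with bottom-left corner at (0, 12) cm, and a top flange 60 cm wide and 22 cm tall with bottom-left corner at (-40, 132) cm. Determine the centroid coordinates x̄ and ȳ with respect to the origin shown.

x̄ = 15.73 cm, ȳ = 77.57 cm

bottom flange: A = 85 × 12 = 1020.00, centroid at (62.50, 6.00).
web: A = 20 × 120 = 2400.00, centroid at (10.00, 72.00).
top flange: A = 60 × 22 = 1320.00, centroid at (-10.00, 143.00).
ΣA = 4740.00 cm², ΣAx̄ = 74550.00 cm³, ΣAȳ = 367680.00 cm³.
x̄ = 74550.00/4740.00 = 15.73 cm; ȳ = 367680.00/4740.00 = 77.57 cm.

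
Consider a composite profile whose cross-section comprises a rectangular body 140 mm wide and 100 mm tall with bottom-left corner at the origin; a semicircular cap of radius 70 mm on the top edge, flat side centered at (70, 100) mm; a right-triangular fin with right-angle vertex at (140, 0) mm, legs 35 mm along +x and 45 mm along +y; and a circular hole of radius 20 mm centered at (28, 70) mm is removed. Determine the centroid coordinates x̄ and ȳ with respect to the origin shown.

x̄ = 75.52 mm, ȳ = 76.42 mm

Part | A | x̄ᵢ | ȳᵢ | A·x̄ᵢ | A·ȳᵢ
rectangular body | 14000.00 | 70.00 | 50.00 | 980000.00 | 700000.00
semicircular top | 7696.90 | 70.00 | 129.71 | 538783.14 | 998356.87
triangular fin | 787.50 | 151.67 | 15.00 | 119437.50 | 11812.50
hole | -1256.64 | 28.00 | 70.00 | -35185.84 | -87964.59
Σ | 21227.76 |  |  | 1603034.80 | 1622204.77
x̄ = 1603034.80 / 21227.76 = 75.52 mm
ȳ = 1622204.77 / 21227.76 = 76.42 mm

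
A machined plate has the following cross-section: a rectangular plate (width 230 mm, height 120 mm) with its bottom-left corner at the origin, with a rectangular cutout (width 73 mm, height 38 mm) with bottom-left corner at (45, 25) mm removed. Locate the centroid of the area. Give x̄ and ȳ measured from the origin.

plate: A = 230 × 120 = 27600.00, centroid at (115.00, 60.00).
hole: A = −(73 × 38) = -2774.00, centroid at (81.50, 44.00).
ΣA = 24826.00 mm²
ΣAx̄ = (27600.00)(115.00) + (-2774.00)(81.50) = 2947919.00 mm³
ΣAȳ = (27600.00)(60.00) + (-2774.00)(44.00) = 1533944.00 mm³
x̄ = 2947919.00 / 24826.00 = 118.74 mm
ȳ = 1533944.00 / 24826.00 = 61.79 mm

x̄ = 118.74 mm, ȳ = 61.79 mm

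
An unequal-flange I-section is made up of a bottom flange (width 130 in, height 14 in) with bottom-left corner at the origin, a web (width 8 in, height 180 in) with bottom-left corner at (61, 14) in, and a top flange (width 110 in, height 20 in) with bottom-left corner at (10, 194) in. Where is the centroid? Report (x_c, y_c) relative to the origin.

Part | A | x̄ᵢ | ȳᵢ | A·x̄ᵢ | A·ȳᵢ
bottom flange | 1820.00 | 65.00 | 7.00 | 118300.00 | 12740.00
web | 1440.00 | 65.00 | 104.00 | 93600.00 | 149760.00
top flange | 2200.00 | 65.00 | 204.00 | 143000.00 | 448800.00
Σ | 5460.00 |  |  | 354900.00 | 611300.00
x_c = 354900.00 / 5460.00 = 65.00 in
y_c = 611300.00 / 5460.00 = 111.96 in

x_c = 65.00 in, y_c = 111.96 in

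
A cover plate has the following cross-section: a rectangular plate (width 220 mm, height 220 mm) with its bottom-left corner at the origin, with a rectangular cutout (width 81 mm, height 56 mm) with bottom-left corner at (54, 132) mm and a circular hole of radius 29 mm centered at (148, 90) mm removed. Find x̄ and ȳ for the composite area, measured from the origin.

x̄ = 109.27 mm, ȳ = 105.78 mm

plate: A = 220 × 220 = 48400.00, centroid at (110.00, 110.00).
hole 1: A = −(81 × 56) = -4536.00, centroid at (94.50, 160.00).
hole 2: A = −π·29² = -2642.08, centroid at (148.00, 90.00).
ΣA = 41221.92 mm², ΣAx̄ = 4504320.25 mm³, ΣAȳ = 4360452.85 mm³.
x̄ = 4504320.25/41221.92 = 109.27 mm; ȳ = 4360452.85/41221.92 = 105.78 mm.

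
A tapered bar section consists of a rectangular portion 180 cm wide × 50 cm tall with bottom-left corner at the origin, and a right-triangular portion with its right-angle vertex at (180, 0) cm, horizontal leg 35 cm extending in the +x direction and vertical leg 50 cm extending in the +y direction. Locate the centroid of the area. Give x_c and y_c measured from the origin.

rectangular portion: A = 180 × 50 = 9000.00, centroid at (90.00, 25.00).
triangular portion: A = ½·35·50 = 875.00, centroid at (191.67, 16.67).
ΣA = 9875.00 cm², ΣAx_c = 977708.33 cm³, ΣAy_c = 239583.33 cm³.
x_c = 977708.33/9875.00 = 99.01 cm; y_c = 239583.33/9875.00 = 24.26 cm.

x_c = 99.01 cm, y_c = 24.26 cm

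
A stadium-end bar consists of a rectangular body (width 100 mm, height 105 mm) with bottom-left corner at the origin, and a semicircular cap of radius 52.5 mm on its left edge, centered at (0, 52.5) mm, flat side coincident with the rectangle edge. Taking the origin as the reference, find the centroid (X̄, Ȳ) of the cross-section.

rectangular body: A = 100 × 105 = 10500.00, centroid at (50.00, 52.50).
semicircular end: A = ½π·52.5² = 4329.51, centroid at (-22.28, 52.50).
ΣA = 14829.51 mm², ΣAX̄ = 428531.25 mm³, ΣAȲ = 778549.14 mm³.
X̄ = 428531.25/14829.51 = 28.90 mm; Ȳ = 778549.14/14829.51 = 52.50 mm.

X̄ = 28.90 mm, Ȳ = 52.50 mm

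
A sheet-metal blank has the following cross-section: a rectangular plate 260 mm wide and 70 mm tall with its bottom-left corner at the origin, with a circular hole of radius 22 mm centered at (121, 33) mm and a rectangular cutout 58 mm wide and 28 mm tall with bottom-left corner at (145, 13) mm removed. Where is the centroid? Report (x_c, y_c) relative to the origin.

x_c = 126.16 mm, y_c = 36.06 mm

plate: A = 260 × 70 = 18200.00, centroid at (130.00, 35.00).
hole 1: A = −π·22² = -1520.53, centroid at (121.00, 33.00).
hole 2: A = −(58 × 28) = -1624.00, centroid at (174.00, 27.00).
ΣA = 15055.47 mm²
ΣAx_c = (18200.00)(130.00) + (-1520.53)(121.00) + (-1624.00)(174.00) = 1899439.77 mm³
ΣAy_c = (18200.00)(35.00) + (-1520.53)(33.00) + (-1624.00)(27.00) = 542974.48 mm³
x_c = 1899439.77 / 15055.47 = 126.16 mm
y_c = 542974.48 / 15055.47 = 36.06 mm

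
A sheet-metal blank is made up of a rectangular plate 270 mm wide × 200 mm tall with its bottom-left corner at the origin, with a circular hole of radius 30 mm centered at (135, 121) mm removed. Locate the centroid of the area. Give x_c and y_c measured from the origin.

x_c = 135.00 mm, y_c = 98.84 mm

plate: A = 270 × 200 = 54000.00, centroid at (135.00, 100.00).
hole: A = −π·30² = -2827.43, centroid at (135.00, 121.00).
ΣA = 51172.57 mm²
ΣAx_c = (54000.00)(135.00) + (-2827.43)(135.00) = 6908296.49 mm³
ΣAy_c = (54000.00)(100.00) + (-2827.43)(121.00) = 5057880.56 mm³
x_c = 6908296.49 / 51172.57 = 135.00 mm
y_c = 5057880.56 / 51172.57 = 98.84 mm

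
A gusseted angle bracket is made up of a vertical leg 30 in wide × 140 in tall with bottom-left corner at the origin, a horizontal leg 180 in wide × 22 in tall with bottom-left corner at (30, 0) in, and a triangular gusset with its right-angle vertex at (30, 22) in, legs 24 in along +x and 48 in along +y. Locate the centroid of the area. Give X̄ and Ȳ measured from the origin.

X̄ = 64.11 in, Ȳ = 41.15 in

vertical leg: A = 30 × 140 = 4200.00, centroid at (15.00, 70.00).
horizontal leg: A = 180 × 22 = 3960.00, centroid at (120.00, 11.00).
gusset: A = ½·24·48 = 576.00, centroid at (38.00, 38.00).
ΣA = 8736.00 in², ΣAX̄ = 560088.00 in³, ΣAȲ = 359448.00 in³.
X̄ = 560088.00/8736.00 = 64.11 in; Ȳ = 359448.00/8736.00 = 41.15 in.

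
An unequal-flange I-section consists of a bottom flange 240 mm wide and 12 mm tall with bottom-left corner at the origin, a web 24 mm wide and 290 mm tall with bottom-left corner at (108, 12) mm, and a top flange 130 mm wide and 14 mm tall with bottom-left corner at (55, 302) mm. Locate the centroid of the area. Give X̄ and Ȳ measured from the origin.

X̄ = 120.00 mm, Ȳ = 143.43 mm

bottom flange: A = 240 × 12 = 2880.00, centroid at (120.00, 6.00).
web: A = 24 × 290 = 6960.00, centroid at (120.00, 157.00).
top flange: A = 130 × 14 = 1820.00, centroid at (120.00, 309.00).
ΣA = 11660.00 mm², ΣAX̄ = 1399200.00 mm³, ΣAȲ = 1672380.00 mm³.
X̄ = 1399200.00/11660.00 = 120.00 mm; Ȳ = 1672380.00/11660.00 = 143.43 mm.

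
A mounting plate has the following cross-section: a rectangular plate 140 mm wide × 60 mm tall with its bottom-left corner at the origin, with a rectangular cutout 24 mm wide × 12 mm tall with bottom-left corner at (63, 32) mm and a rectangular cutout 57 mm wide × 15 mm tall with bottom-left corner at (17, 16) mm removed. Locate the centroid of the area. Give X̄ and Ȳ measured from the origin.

Part | A | x̄ᵢ | ȳᵢ | A·x̄ᵢ | A·ȳᵢ
plate | 8400.00 | 70.00 | 30.00 | 588000.00 | 252000.00
hole 1 | -288.00 | 75.00 | 38.00 | -21600.00 | -10944.00
hole 2 | -855.00 | 45.50 | 23.50 | -38902.50 | -20092.50
Σ | 7257.00 |  |  | 527497.50 | 220963.50
X̄ = 527497.50 / 7257.00 = 72.69 mm
Ȳ = 220963.50 / 7257.00 = 30.45 mm

X̄ = 72.69 mm, Ȳ = 30.45 mm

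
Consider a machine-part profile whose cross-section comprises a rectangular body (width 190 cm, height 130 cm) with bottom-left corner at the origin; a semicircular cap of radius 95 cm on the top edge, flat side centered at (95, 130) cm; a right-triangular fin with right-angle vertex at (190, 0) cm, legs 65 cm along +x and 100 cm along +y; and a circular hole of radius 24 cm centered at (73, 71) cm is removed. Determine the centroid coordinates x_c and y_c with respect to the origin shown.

x_c = 105.39 cm, y_c = 99.21 cm

rectangular body: A = 190 × 130 = 24700.00, centroid at (95.00, 65.00).
semicircular top: A = ½π·95² = 14176.44, centroid at (95.00, 170.32).
triangular fin: A = ½·65·100 = 3250.00, centroid at (211.67, 33.33).
hole: A = −π·24² = -1809.56, centroid at (73.00, 71.00).
ΣA = 40316.88 cm²
ΣAx_c = (24700.00)(95.00) + (14176.44)(95.00) + (3250.00)(211.67) + (-1809.56)(73.00) = 4249080.48 cm³
ΣAy_c = (24700.00)(65.00) + (14176.44)(170.32) + (3250.00)(33.33) + (-1809.56)(71.00) = 3999874.88 cm³
x_c = 4249080.48 / 40316.88 = 105.39 cm
y_c = 3999874.88 / 40316.88 = 99.21 cm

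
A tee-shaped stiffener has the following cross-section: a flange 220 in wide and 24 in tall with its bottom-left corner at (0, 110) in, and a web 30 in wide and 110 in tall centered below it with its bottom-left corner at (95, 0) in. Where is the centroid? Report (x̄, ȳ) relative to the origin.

web: A = 30 × 110 = 3300.00, centroid at (110.00, 55.00).
flange: A = 220 × 24 = 5280.00, centroid at (110.00, 122.00).
ΣA = 8580.00 in²
ΣAx̄ = (3300.00)(110.00) + (5280.00)(110.00) = 943800.00 in³
ΣAȳ = (3300.00)(55.00) + (5280.00)(122.00) = 825660.00 in³
x̄ = 943800.00 / 8580.00 = 110.00 in
ȳ = 825660.00 / 8580.00 = 96.23 in

x̄ = 110.00 in, ȳ = 96.23 in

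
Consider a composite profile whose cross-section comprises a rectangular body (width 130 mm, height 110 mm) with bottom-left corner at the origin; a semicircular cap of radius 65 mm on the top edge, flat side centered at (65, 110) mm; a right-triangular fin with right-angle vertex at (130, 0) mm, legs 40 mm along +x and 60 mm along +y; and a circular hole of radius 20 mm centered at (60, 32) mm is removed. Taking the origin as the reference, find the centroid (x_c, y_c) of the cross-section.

Part | A | x̄ᵢ | ȳᵢ | A·x̄ᵢ | A·ȳᵢ
rectangular body | 14300.00 | 65.00 | 55.00 | 929500.00 | 786500.00
semicircular top | 6636.61 | 65.00 | 137.59 | 431379.94 | 913110.93
triangular fin | 1200.00 | 143.33 | 20.00 | 172000.00 | 24000.00
hole | -1256.64 | 60.00 | 32.00 | -75398.22 | -40212.39
Σ | 20879.98 |  |  | 1457481.72 | 1683398.54
x_c = 1457481.72 / 20879.98 = 69.80 mm
y_c = 1683398.54 / 20879.98 = 80.62 mm

x_c = 69.80 mm, y_c = 80.62 mm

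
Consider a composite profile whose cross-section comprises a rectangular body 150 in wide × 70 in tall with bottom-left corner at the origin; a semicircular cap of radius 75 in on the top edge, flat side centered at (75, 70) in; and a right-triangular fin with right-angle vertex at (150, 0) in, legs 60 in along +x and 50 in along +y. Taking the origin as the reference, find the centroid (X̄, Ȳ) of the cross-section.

X̄ = 81.84 in, Ȳ = 62.02 in

Part | A | x̄ᵢ | ȳᵢ | A·x̄ᵢ | A·ȳᵢ
rectangular body | 10500.00 | 75.00 | 35.00 | 787500.00 | 367500.00
semicircular top | 8835.73 | 75.00 | 101.83 | 662679.70 | 899751.05
triangular fin | 1500.00 | 170.00 | 16.67 | 255000.00 | 25000.00
Σ | 20835.73 |  |  | 1705179.70 | 1292251.05
X̄ = 1705179.70 / 20835.73 = 81.84 in
Ȳ = 1292251.05 / 20835.73 = 62.02 in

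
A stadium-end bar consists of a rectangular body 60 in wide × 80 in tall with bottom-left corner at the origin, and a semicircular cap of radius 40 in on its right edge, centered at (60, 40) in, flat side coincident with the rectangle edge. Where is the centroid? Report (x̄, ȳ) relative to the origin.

x̄ = 46.14 in, ȳ = 40.00 in

rectangular body: A = 60 × 80 = 4800.00, centroid at (30.00, 40.00).
semicircular end: A = ½π·40² = 2513.27, centroid at (76.98, 40.00).
ΣA = 7313.27 in²
ΣAx̄ = (4800.00)(30.00) + (2513.27)(76.98) = 337463.11 in³
ΣAȳ = (4800.00)(40.00) + (2513.27)(40.00) = 292530.96 in³
x̄ = 337463.11 / 7313.27 = 46.14 in
ȳ = 292530.96 / 7313.27 = 40.00 in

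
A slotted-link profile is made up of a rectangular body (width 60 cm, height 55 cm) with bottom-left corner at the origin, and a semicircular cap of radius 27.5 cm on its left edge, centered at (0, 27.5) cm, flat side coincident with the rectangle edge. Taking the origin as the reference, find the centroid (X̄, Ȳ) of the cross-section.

Part | A | x̄ᵢ | ȳᵢ | A·x̄ᵢ | A·ȳᵢ
rectangular body | 3300.00 | 30.00 | 27.50 | 99000.00 | 90750.00
semicircular end | 1187.91 | -11.67 | 27.50 | -13864.58 | 32667.65
Σ | 4487.91 |  |  | 85135.42 | 123417.65
X̄ = 85135.42 / 4487.91 = 18.97 cm
Ȳ = 123417.65 / 4487.91 = 27.50 cm

X̄ = 18.97 cm, Ȳ = 27.50 cm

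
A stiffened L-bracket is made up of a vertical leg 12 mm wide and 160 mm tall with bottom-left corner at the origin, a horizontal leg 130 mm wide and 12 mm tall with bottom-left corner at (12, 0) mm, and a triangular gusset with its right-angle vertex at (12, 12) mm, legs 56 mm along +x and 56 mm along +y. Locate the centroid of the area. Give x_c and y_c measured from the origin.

x_c = 35.60 mm, y_c = 41.81 mm

vertical leg: A = 12 × 160 = 1920.00, centroid at (6.00, 80.00).
horizontal leg: A = 130 × 12 = 1560.00, centroid at (77.00, 6.00).
gusset: A = ½·56·56 = 1568.00, centroid at (30.67, 30.67).
ΣA = 5048.00 mm²
ΣAx_c = (1920.00)(6.00) + (1560.00)(77.00) + (1568.00)(30.67) = 179725.33 mm³
ΣAy_c = (1920.00)(80.00) + (1560.00)(6.00) + (1568.00)(30.67) = 211045.33 mm³
x_c = 179725.33 / 5048.00 = 35.60 mm
y_c = 211045.33 / 5048.00 = 41.81 mm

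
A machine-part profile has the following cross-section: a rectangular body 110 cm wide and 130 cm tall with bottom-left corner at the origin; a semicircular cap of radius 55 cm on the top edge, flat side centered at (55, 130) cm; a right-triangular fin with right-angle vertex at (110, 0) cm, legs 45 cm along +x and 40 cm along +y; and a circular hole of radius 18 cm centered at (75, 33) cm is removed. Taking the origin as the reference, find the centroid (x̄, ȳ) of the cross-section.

x̄ = 57.25 cm, ȳ = 86.44 cm

Part | A | x̄ᵢ | ȳᵢ | A·x̄ᵢ | A·ȳᵢ
rectangular body | 14300.00 | 55.00 | 65.00 | 786500.00 | 929500.00
semicircular top | 4751.66 | 55.00 | 153.34 | 261341.24 | 728632.32
triangular fin | 900.00 | 125.00 | 13.33 | 112500.00 | 12000.00
hole | -1017.88 | 75.00 | 33.00 | -76340.70 | -33589.91
Σ | 18933.78 |  |  | 1084000.54 | 1636542.41
x̄ = 1084000.54 / 18933.78 = 57.25 cm
ȳ = 1636542.41 / 18933.78 = 86.44 cm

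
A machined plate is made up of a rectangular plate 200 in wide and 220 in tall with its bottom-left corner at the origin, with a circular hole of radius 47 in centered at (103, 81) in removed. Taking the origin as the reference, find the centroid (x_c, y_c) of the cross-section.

plate: A = 200 × 220 = 44000.00, centroid at (100.00, 110.00).
hole: A = −π·47² = -6939.78, centroid at (103.00, 81.00).
ΣA = 37060.22 in², ΣAx_c = 3685202.85 in³, ΣAy_c = 4277877.97 in³.
x_c = 3685202.85/37060.22 = 99.44 in; y_c = 4277877.97/37060.22 = 115.43 in.

x_c = 99.44 in, y_c = 115.43 in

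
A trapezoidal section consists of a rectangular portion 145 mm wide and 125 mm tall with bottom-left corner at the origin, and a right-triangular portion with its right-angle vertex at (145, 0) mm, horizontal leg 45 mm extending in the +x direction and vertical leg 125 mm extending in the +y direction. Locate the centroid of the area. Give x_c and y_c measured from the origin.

x_c = 84.25 mm, y_c = 59.70 mm

rectangular portion: A = 145 × 125 = 18125.00, centroid at (72.50, 62.50).
triangular portion: A = ½·45·125 = 2812.50, centroid at (160.00, 41.67).
ΣA = 20937.50 mm²
ΣAx_c = (18125.00)(72.50) + (2812.50)(160.00) = 1764062.50 mm³
ΣAy_c = (18125.00)(62.50) + (2812.50)(41.67) = 1250000.00 mm³
x_c = 1764062.50 / 20937.50 = 84.25 mm
y_c = 1250000.00 / 20937.50 = 59.70 mm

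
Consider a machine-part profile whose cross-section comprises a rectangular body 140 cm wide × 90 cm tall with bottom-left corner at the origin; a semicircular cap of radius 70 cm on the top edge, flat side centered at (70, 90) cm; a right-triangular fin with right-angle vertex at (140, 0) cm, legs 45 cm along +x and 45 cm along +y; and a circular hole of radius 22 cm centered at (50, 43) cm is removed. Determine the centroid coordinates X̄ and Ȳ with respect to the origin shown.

rectangular body: A = 140 × 90 = 12600.00, centroid at (70.00, 45.00).
semicircular top: A = ½π·70² = 7696.90, centroid at (70.00, 119.71).
triangular fin: A = ½·45·45 = 1012.50, centroid at (155.00, 15.00).
hole: A = −π·22² = -1520.53, centroid at (50.00, 43.00).
ΣA = 19788.87 cm², ΣAX̄ = 1501694.10 cm³, ΣAȲ = 1438192.52 cm³.
X̄ = 1501694.10/19788.87 = 75.89 cm; Ȳ = 1438192.52/19788.87 = 72.68 cm.

X̄ = 75.89 cm, Ȳ = 72.68 cm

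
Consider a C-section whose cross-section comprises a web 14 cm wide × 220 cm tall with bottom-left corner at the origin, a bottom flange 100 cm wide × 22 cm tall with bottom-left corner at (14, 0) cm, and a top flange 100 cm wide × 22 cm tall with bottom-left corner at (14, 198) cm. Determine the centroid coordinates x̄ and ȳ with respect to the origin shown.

x̄ = 40.53 cm, ȳ = 110.00 cm

Part | A | x̄ᵢ | ȳᵢ | A·x̄ᵢ | A·ȳᵢ
web | 3080.00 | 7.00 | 110.00 | 21560.00 | 338800.00
bottom flange | 2200.00 | 64.00 | 11.00 | 140800.00 | 24200.00
top flange | 2200.00 | 64.00 | 209.00 | 140800.00 | 459800.00
Σ | 7480.00 |  |  | 303160.00 | 822800.00
x̄ = 303160.00 / 7480.00 = 40.53 cm
ȳ = 822800.00 / 7480.00 = 110.00 cm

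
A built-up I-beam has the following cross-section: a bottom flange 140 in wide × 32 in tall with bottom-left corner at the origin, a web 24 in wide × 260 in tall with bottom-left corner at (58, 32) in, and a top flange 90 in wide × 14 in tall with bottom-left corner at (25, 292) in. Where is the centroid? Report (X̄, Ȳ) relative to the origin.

bottom flange: A = 140 × 32 = 4480.00, centroid at (70.00, 16.00).
web: A = 24 × 260 = 6240.00, centroid at (70.00, 162.00).
top flange: A = 90 × 14 = 1260.00, centroid at (70.00, 299.00).
ΣA = 11980.00 in²
ΣAX̄ = (4480.00)(70.00) + (6240.00)(70.00) + (1260.00)(70.00) = 838600.00 in³
ΣAȲ = (4480.00)(16.00) + (6240.00)(162.00) + (1260.00)(299.00) = 1459300.00 in³
X̄ = 838600.00 / 11980.00 = 70.00 in
Ȳ = 1459300.00 / 11980.00 = 121.81 in

X̄ = 70.00 in, Ȳ = 121.81 in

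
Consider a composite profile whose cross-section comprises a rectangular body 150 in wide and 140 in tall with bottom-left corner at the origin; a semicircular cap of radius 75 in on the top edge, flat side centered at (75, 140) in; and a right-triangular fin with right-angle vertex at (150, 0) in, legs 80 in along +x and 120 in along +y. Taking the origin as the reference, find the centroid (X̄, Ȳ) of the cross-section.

X̄ = 89.09 in, Ȳ = 91.82 in

rectangular body: A = 150 × 140 = 21000.00, centroid at (75.00, 70.00).
semicircular top: A = ½π·75² = 8835.73, centroid at (75.00, 171.83).
triangular fin: A = ½·80·120 = 4800.00, centroid at (176.67, 40.00).
ΣA = 34635.73 in²
ΣAX̄ = (21000.00)(75.00) + (8835.73)(75.00) + (4800.00)(176.67) = 3085679.70 in³
ΣAȲ = (21000.00)(70.00) + (8835.73)(171.83) + (4800.00)(40.00) = 3180252.11 in³
X̄ = 3085679.70 / 34635.73 = 89.09 in
Ȳ = 3180252.11 / 34635.73 = 91.82 in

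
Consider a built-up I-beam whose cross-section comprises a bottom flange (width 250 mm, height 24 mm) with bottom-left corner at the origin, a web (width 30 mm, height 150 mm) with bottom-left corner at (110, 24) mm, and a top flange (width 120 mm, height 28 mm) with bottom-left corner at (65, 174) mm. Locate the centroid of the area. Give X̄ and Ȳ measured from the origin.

bottom flange: A = 250 × 24 = 6000.00, centroid at (125.00, 12.00).
web: A = 30 × 150 = 4500.00, centroid at (125.00, 99.00).
top flange: A = 120 × 28 = 3360.00, centroid at (125.00, 188.00).
ΣA = 13860.00 mm²
ΣAX̄ = (6000.00)(125.00) + (4500.00)(125.00) + (3360.00)(125.00) = 1732500.00 mm³
ΣAȲ = (6000.00)(12.00) + (4500.00)(99.00) + (3360.00)(188.00) = 1149180.00 mm³
X̄ = 1732500.00 / 13860.00 = 125.00 mm
Ȳ = 1149180.00 / 13860.00 = 82.91 mm

X̄ = 125.00 mm, Ȳ = 82.91 mm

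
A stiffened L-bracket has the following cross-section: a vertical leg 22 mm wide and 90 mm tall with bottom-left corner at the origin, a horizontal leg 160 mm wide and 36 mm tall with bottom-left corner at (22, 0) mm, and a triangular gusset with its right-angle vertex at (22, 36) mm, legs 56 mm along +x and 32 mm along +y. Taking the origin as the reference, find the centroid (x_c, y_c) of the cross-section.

x_c = 74.77 mm, y_c = 27.16 mm

Part | A | x̄ᵢ | ȳᵢ | A·x̄ᵢ | A·ȳᵢ
vertical leg | 1980.00 | 11.00 | 45.00 | 21780.00 | 89100.00
horizontal leg | 5760.00 | 102.00 | 18.00 | 587520.00 | 103680.00
gusset | 896.00 | 40.67 | 46.67 | 36437.33 | 41813.33
Σ | 8636.00 |  |  | 645737.33 | 234593.33
x_c = 645737.33 / 8636.00 = 74.77 mm
y_c = 234593.33 / 8636.00 = 27.16 mm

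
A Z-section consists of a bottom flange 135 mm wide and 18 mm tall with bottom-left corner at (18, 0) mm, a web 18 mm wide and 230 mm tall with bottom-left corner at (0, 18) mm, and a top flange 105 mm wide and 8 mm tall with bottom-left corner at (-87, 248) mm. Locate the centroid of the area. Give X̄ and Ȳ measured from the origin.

bottom flange: A = 135 × 18 = 2430.00, centroid at (85.50, 9.00).
web: A = 18 × 230 = 4140.00, centroid at (9.00, 133.00).
top flange: A = 105 × 8 = 840.00, centroid at (-34.50, 252.00).
ΣA = 7410.00 mm², ΣAX̄ = 216045.00 mm³, ΣAȲ = 784170.00 mm³.
X̄ = 216045.00/7410.00 = 29.16 mm; Ȳ = 784170.00/7410.00 = 105.83 mm.

X̄ = 29.16 mm, Ȳ = 105.83 mm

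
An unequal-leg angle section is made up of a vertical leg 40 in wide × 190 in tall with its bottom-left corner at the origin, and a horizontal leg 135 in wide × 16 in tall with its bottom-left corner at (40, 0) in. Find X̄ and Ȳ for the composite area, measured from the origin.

X̄ = 39.36 in, Ȳ = 75.75 in

Part | A | x̄ᵢ | ȳᵢ | A·x̄ᵢ | A·ȳᵢ
vertical leg | 7600.00 | 20.00 | 95.00 | 152000.00 | 722000.00
horizontal leg | 2160.00 | 107.50 | 8.00 | 232200.00 | 17280.00
Σ | 9760.00 |  |  | 384200.00 | 739280.00
X̄ = 384200.00 / 9760.00 = 39.36 in
Ȳ = 739280.00 / 9760.00 = 75.75 in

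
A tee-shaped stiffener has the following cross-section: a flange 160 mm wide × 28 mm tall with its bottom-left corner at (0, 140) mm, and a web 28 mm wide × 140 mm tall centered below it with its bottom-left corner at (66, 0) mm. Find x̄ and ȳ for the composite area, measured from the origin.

x̄ = 80.00 mm, ȳ = 114.80 mm

Part | A | x̄ᵢ | ȳᵢ | A·x̄ᵢ | A·ȳᵢ
web | 3920.00 | 80.00 | 70.00 | 313600.00 | 274400.00
flange | 4480.00 | 80.00 | 154.00 | 358400.00 | 689920.00
Σ | 8400.00 |  |  | 672000.00 | 964320.00
x̄ = 672000.00 / 8400.00 = 80.00 mm
ȳ = 964320.00 / 8400.00 = 114.80 mm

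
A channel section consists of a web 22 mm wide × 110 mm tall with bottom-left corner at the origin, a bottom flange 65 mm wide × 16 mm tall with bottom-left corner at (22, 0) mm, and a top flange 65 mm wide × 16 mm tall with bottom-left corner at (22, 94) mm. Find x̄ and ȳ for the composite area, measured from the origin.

x̄ = 31.11 mm, ȳ = 55.00 mm

Part | A | x̄ᵢ | ȳᵢ | A·x̄ᵢ | A·ȳᵢ
web | 2420.00 | 11.00 | 55.00 | 26620.00 | 133100.00
bottom flange | 1040.00 | 54.50 | 8.00 | 56680.00 | 8320.00
top flange | 1040.00 | 54.50 | 102.00 | 56680.00 | 106080.00
Σ | 4500.00 |  |  | 139980.00 | 247500.00
x̄ = 139980.00 / 4500.00 = 31.11 mm
ȳ = 247500.00 / 4500.00 = 55.00 mm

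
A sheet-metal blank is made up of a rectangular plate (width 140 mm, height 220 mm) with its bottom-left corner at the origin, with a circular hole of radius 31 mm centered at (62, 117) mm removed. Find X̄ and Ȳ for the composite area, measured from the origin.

X̄ = 70.87 mm, Ȳ = 109.24 mm

plate: A = 140 × 220 = 30800.00, centroid at (70.00, 110.00).
hole: A = −π·31² = -3019.07, centroid at (62.00, 117.00).
ΣA = 27780.93 mm², ΣAX̄ = 1968817.63 mm³, ΣAȲ = 3034768.75 mm³.
X̄ = 1968817.63/27780.93 = 70.87 mm; Ȳ = 3034768.75/27780.93 = 109.24 mm.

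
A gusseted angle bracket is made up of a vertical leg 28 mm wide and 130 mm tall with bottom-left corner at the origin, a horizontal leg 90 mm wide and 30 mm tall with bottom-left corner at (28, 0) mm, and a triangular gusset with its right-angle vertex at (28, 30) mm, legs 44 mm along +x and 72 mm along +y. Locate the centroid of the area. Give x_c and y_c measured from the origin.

x_c = 39.83 mm, y_c = 45.76 mm

vertical leg: A = 28 × 130 = 3640.00, centroid at (14.00, 65.00).
horizontal leg: A = 90 × 30 = 2700.00, centroid at (73.00, 15.00).
gusset: A = ½·44·72 = 1584.00, centroid at (42.67, 54.00).
ΣA = 7924.00 mm²
ΣAx_c = (3640.00)(14.00) + (2700.00)(73.00) + (1584.00)(42.67) = 315644.00 mm³
ΣAy_c = (3640.00)(65.00) + (2700.00)(15.00) + (1584.00)(54.00) = 362636.00 mm³
x_c = 315644.00 / 7924.00 = 39.83 mm
y_c = 362636.00 / 7924.00 = 45.76 mm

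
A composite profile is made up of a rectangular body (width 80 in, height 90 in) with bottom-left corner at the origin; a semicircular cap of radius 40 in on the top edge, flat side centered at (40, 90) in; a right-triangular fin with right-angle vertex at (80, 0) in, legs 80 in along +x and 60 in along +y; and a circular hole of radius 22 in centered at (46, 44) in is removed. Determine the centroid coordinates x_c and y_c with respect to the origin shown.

rectangular body: A = 80 × 90 = 7200.00, centroid at (40.00, 45.00).
semicircular top: A = ½π·40² = 2513.27, centroid at (40.00, 106.98).
triangular fin: A = ½·80·60 = 2400.00, centroid at (106.67, 20.00).
hole: A = −π·22² = -1520.53, centroid at (46.00, 44.00).
ΣA = 10592.74 in²
ΣAx_c = (7200.00)(40.00) + (2513.27)(40.00) + (2400.00)(106.67) + (-1520.53)(46.00) = 574586.55 in³
ΣAy_c = (7200.00)(45.00) + (2513.27)(106.98) + (2400.00)(20.00) + (-1520.53)(44.00) = 573957.98 in³
x_c = 574586.55 / 10592.74 = 54.24 in
y_c = 573957.98 / 10592.74 = 54.18 in

x_c = 54.24 in, y_c = 54.18 in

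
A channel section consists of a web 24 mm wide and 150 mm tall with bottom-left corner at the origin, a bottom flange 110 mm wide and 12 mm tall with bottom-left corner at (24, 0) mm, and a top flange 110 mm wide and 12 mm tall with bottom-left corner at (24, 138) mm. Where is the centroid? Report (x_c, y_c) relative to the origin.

Part | A | x̄ᵢ | ȳᵢ | A·x̄ᵢ | A·ȳᵢ
web | 3600.00 | 12.00 | 75.00 | 43200.00 | 270000.00
bottom flange | 1320.00 | 79.00 | 6.00 | 104280.00 | 7920.00
top flange | 1320.00 | 79.00 | 144.00 | 104280.00 | 190080.00
Σ | 6240.00 |  |  | 251760.00 | 468000.00
x_c = 251760.00 / 6240.00 = 40.35 mm
y_c = 468000.00 / 6240.00 = 75.00 mm

x_c = 40.35 mm, y_c = 75.00 mm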